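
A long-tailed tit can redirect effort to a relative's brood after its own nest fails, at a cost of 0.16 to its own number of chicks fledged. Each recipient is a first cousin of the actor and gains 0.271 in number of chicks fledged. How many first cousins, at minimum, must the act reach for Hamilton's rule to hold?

5

r to a first cousin = 1/8 (first cousins share one grandparent pair — two paths of length 4: r = 2·(1/2)^4 = 1/8).
Hamilton's rule: n·r·B > C  ⇒  n > C/(r·B) = 0.16/(0.125·0.271) = 4.723.
The smallest integer exceeding 4.723 is 5.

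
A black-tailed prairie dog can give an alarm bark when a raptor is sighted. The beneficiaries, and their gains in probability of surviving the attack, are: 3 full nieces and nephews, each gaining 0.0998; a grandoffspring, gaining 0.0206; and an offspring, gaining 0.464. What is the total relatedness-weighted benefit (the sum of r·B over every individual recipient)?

0.312

r to a full niece or nephew = 1/4 (full aunt/uncle↔niece/nephew: two paths of length 3 through the shared grandparent pair: r = 2·(1/2)^3 = 1/4).
r to a grandoffspring = 1/4 (two parent–offspring links: r = (1/2)^2 = 1/4).
r to an offspring = 1/2 (one parent–offspring link: r = (1/2)^1 = 1/2).
Summing one r·B term per recipient: 3·0.25·0.0998 + 1·0.25·0.0206 + 1·0.5·0.464 = 0.312.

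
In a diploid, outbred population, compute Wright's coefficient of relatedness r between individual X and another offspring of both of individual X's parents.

0.5

Each parent–offspring link contributes a factor of 1/2, and independent paths through distinct common ancestors add.
Full sibs share both parents — two paths of length 2: r = 2·(1/2)^2 = 1/2.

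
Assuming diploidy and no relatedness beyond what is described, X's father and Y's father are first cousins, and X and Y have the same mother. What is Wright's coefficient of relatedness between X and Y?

Independent pedigree routes through distinct common ancestors add.
X and Y are related in two ways: second cousins through their fathers (r = 1/32) and half-sibs through their shared mother (r = 1/4).
r = 1/32 + 1/4 = 9/32 = 0.28125.

0.28125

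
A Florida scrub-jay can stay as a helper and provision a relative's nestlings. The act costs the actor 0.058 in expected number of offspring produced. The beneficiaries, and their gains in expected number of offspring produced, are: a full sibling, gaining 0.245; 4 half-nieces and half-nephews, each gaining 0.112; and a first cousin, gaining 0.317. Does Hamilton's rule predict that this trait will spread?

Yes

Hamilton's rule: the trait is favored when the sum of r·B over every recipient exceeds the actor's cost C.
r to a full sibling = 1/2 (full sibs share both parents — two paths of length 2: r = 2·(1/2)^2 = 1/2).
r to a half-niece or half-nephew = 0.125 (half-aunt/uncle↔niece/nephew: one path of length 3: r = (1/2)^3 = 1/8).
r to a first cousin = 0.125 (first cousins share one grandparent pair — two paths of length 4: r = 2·(1/2)^4 = 1/8).
Summing one r·B term per recipient: 1·0.5·0.245 + 4·0.125·0.112 + 1·0.125·0.317 = 0.218125.
0.218125 > 0.058: the indirect benefit exceeds the cost.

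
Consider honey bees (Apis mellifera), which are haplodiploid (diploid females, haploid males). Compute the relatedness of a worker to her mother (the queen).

0.5

One meiotic link between diploid queen and diploid daughter: r = 1/2.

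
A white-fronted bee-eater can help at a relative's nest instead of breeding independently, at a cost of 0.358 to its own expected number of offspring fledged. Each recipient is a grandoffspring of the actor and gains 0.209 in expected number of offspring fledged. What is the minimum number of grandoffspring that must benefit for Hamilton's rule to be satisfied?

r to a grandoffspring = 0.25 (two parent–offspring links: r = (1/2)^2 = 1/4).
Hamilton's rule: n·r·B > C  ⇒  n > C/(r·B) = 0.358/(0.25·0.209) = 6.852.
The smallest integer exceeding 6.852 is 7.

7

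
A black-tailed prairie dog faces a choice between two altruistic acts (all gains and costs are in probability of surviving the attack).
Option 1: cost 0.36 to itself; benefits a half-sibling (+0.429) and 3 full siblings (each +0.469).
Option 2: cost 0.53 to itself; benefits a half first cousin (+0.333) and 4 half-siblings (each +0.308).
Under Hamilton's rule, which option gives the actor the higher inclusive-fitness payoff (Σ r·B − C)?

Option 1: r to a half-sibling = 0.25.
Option 1: r to a full sibling = 0.5.
Option 1: Σ r·B − C = (1·0.25·0.429 + 3·0.5·0.469) − 0.36 = 0.45075.
Option 2: r to a half first cousin = 0.0625.
Option 2: r to a half-sibling = 0.25.
Option 2: Σ r·B − C = (1·0.0625·0.333 + 4·0.25·0.308) − 0.53 = -0.2011875.
Option 1 has the higher net inclusive-fitness payoff.

Option 1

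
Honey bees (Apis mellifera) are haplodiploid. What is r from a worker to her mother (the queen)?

0.5

One meiotic link between diploid queen and diploid daughter: r = 1/2.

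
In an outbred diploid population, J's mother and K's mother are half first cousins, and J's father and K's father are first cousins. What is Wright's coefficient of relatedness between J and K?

0.046875

Wright's path rule: contributions from independent ancestry routes add.
J and K are related in two ways: half second cousins through their mothers (r = 1/64) and second cousins through their fathers (r = 1/32).
r = 1/64 + 1/32 = 3/64 = 0.046875.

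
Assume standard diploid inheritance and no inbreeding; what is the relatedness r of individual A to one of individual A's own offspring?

0.5

Each parent–offspring link contributes a factor of 1/2, and independent paths through distinct common ancestors add.
One parent–offspring link: r = (1/2)^1 = 1/2.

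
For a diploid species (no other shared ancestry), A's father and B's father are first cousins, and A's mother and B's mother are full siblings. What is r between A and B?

0.15625

Independent pedigree routes through distinct common ancestors add.
A and B are related in two ways: second cousins through their fathers (r = 1/32) and first cousins through their mothers (r = 1/8).
r = 1/32 + 1/8 = 0.15625.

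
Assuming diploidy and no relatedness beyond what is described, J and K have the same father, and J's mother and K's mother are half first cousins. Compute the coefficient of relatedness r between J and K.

0.265625

With two independent routes of shared ancestry, r is the sum of the two contributions.
J and K are related in two ways: half-sibs through their shared father (r = 1/4) and half second cousins through their mothers (r = 1/64).
r = 1/4 + 1/64 = 17/64 = 0.265625.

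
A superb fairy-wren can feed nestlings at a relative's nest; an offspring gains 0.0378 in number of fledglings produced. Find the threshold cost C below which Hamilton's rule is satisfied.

0.0189

r to an offspring = 0.5 (one parent–offspring link: r = (1/2)^1 = 1/2).
Hamilton's rule: n·r·B > C, so the trait is favored while C < n·r·B = 1·0.5·0.0378 = 0.0189.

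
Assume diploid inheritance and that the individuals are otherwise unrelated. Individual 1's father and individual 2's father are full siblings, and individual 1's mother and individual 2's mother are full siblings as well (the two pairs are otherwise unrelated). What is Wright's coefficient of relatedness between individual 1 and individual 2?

With two independent routes of shared ancestry, r is the sum of the two contributions.
Individual 1 and individual 2 are related in two ways: first cousins through their fathers (r = 1/8) and first cousins through their mothers (r = 1/8) — i.e. double first cousins.
r = 1/8 + 1/8 = 0.25.

0.25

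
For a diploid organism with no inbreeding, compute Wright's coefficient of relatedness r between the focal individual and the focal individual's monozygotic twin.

Each parent–offspring link contributes a factor of 1/2, and independent paths through distinct common ancestors add.
Monozygotic twins share every allele identical by descent: r = 1.

1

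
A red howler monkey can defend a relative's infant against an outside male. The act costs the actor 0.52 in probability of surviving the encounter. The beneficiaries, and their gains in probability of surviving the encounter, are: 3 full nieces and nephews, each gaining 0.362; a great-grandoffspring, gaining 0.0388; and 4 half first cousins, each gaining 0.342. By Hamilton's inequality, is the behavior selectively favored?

No

Hamilton's rule: the trait is favored when the sum of r·B over every recipient exceeds the actor's cost C.
r to a full niece or nephew = 0.25 (full aunt/uncle↔niece/nephew: two paths of length 3 through the shared grandparent pair: r = 2·(1/2)^3 = 1/4).
r to a great-grandoffspring = 1/8 (three parent–offspring links: r = (1/2)^3 = 1/8).
r to a half first cousin = 0.0625 (half first cousins share one grandparent — one path of length 4: r = (1/2)^4 = 1/16).
Summing one r·B term per recipient: 3·0.25·0.362 + 1·0.125·0.0388 + 4·0.0625·0.342 = 0.36185.
0.36185 < 0.52: the indirect benefit is less than the cost.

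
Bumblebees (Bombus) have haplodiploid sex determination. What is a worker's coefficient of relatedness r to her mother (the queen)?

0.5

One meiotic link between diploid queen and diploid daughter: r = 1/2.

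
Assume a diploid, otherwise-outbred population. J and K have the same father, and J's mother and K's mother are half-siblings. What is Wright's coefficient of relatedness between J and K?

0.3125

Independent pedigree routes through distinct common ancestors add.
J and K are related in two ways: half-sibs through their shared father (r = 1/4) and half first cousins through their mothers (r = 1/16).
r = 1/4 + 1/16 = 0.3125.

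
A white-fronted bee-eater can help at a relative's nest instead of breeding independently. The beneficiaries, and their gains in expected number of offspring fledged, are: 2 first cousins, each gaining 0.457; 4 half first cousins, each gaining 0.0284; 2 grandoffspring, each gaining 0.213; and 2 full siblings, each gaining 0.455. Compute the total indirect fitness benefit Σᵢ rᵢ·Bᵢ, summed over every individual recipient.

r to a first cousin = 1/8 (first cousins share one grandparent pair — two paths of length 4: r = 2·(1/2)^4 = 1/8).
r to a half first cousin = 1/16 (half first cousins share one grandparent — one path of length 4: r = (1/2)^4 = 1/16).
r to a grandoffspring = 1/4 (two parent–offspring links: r = (1/2)^2 = 1/4).
r to a full sibling = 1/2 (full sibs share both parents — two paths of length 2: r = 2·(1/2)^2 = 1/2).
Summing one r·B term per recipient: 2·0.125·0.457 + 4·0.0625·0.0284 + 2·0.25·0.213 + 2·0.5·0.455 = 0.68285.

0.68285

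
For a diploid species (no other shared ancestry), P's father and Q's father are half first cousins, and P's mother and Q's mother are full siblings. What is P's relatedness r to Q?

Independent pedigree routes through distinct common ancestors add.
P and Q are related in two ways: half second cousins through their fathers (r = 1/64) and first cousins through their mothers (r = 1/8).
r = 1/64 + 1/8 = 9/64 = 0.140625.

0.140625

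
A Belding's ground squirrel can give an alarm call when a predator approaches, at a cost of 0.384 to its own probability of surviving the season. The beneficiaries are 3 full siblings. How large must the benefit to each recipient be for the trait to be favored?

0.256

r to a full sibling = 1/2 (full sibs share both parents — two paths of length 2: r = 2·(1/2)^2 = 1/2).
Hamilton's rule with n recipients of equal r: n·r·B > C, so B > C/(n·r) = 0.384/(3·0.5) = 0.256.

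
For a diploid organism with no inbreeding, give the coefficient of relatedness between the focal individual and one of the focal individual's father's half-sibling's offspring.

0.0625

Each parent–offspring link contributes a factor of 1/2, and independent paths through distinct common ancestors add.
Half first cousins share one grandparent — one path of length 4: r = (1/2)^4 = 1/16.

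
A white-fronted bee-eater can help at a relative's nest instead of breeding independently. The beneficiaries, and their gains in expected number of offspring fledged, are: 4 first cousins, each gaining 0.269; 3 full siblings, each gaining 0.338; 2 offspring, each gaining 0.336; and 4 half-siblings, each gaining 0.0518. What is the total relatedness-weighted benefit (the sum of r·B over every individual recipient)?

1.0293

r to a first cousin = 1/8 (first cousins share one grandparent pair — two paths of length 4: r = 2·(1/2)^4 = 1/8).
r to a full sibling = 1/2 (full sibs share both parents — two paths of length 2: r = 2·(1/2)^2 = 1/2).
r to an offspring = 0.5 (one parent–offspring link: r = (1/2)^1 = 1/2).
r to a half-sibling = 1/4 (half-sibs share one parent — one path of length 2: r = (1/2)^2 = 1/4).
Summing one r·B term per recipient: 4·0.125·0.269 + 3·0.5·0.338 + 2·0.5·0.336 + 4·0.25·0.0518 = 1.0293.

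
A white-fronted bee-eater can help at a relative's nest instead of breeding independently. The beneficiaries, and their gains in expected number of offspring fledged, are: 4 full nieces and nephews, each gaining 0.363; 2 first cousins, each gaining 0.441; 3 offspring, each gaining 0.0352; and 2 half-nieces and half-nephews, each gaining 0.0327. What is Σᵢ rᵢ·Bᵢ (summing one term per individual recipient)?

r to a full niece or nephew = 0.25 (full aunt/uncle↔niece/nephew: two paths of length 3 through the shared grandparent pair: r = 2·(1/2)^3 = 1/4).
r to a first cousin = 0.125 (first cousins share one grandparent pair — two paths of length 4: r = 2·(1/2)^4 = 1/8).
r to an offspring = 1/2 (one parent–offspring link: r = (1/2)^1 = 1/2).
r to a half-niece or half-nephew = 0.125 (half-aunt/uncle↔niece/nephew: one path of length 3: r = (1/2)^3 = 1/8).
Summing one r·B term per recipient: 4·0.25·0.363 + 2·0.125·0.441 + 3·0.5·0.0352 + 2·0.125·0.0327 = 0.534225.

0.534225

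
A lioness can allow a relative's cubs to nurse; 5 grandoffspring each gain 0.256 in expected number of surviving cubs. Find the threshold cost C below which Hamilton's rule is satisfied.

0.32

r to a grandoffspring = 1/4 (two parent–offspring links: r = (1/2)^2 = 1/4).
Hamilton's rule: n·r·B > C, so the trait is favored while C < n·r·B = 5·0.25·0.256 = 0.32.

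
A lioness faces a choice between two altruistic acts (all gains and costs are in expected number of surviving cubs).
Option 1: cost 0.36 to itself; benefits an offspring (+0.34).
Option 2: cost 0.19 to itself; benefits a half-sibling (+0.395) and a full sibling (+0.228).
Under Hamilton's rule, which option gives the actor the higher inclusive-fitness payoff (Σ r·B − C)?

Option 1: r to an offspring = 0.5.
Option 1: Σ r·B − C = (1·0.5·0.34) − 0.36 = -0.19.
Option 2: r to a half-sibling = 0.25.
Option 2: r to a full sibling = 0.5.
Option 2: Σ r·B − C = (1·0.25·0.395 + 1·0.5·0.228) − 0.19 = 0.02275.
Option 2 has the higher net inclusive-fitness payoff.

Option 2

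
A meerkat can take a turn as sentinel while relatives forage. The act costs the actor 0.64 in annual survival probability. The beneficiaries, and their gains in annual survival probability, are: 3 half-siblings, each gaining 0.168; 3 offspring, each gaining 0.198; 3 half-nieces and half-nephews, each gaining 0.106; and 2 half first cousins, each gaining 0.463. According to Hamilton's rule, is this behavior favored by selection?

No

Hamilton's rule: the trait is favored when the sum of r·B over every recipient exceeds the actor's cost C.
r to a half-sibling = 0.25 (half-sibs share one parent — one path of length 2: r = (1/2)^2 = 1/4).
r to an offspring = 1/2 (one parent–offspring link: r = (1/2)^1 = 1/2).
r to a half-niece or half-nephew = 1/8 (half-aunt/uncle↔niece/nephew: one path of length 3: r = (1/2)^3 = 1/8).
r to a half first cousin = 1/16 (half first cousins share one grandparent — one path of length 4: r = (1/2)^4 = 1/16).
Summing one r·B term per recipient: 3·0.25·0.168 + 3·0.5·0.198 + 3·0.125·0.106 + 2·0.0625·0.463 = 0.520625.
0.520625 < 0.64: the indirect benefit is less than the cost.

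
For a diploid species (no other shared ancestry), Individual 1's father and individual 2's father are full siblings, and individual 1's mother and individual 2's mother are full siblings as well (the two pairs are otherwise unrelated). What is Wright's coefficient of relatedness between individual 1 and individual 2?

0.25

Relatedness sums over independent paths through distinct common ancestors.
Individual 1 and individual 2 are related in two ways: first cousins through their fathers (r = 1/8) and first cousins through their mothers (r = 1/8) — i.e. double first cousins.
r = 1/8 + 1/8 = 0.25.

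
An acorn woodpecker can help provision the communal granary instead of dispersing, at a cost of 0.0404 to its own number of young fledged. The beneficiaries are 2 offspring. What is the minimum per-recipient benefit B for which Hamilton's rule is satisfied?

0.0404

r to an offspring = 0.5 (one parent–offspring link: r = (1/2)^1 = 1/2).
Hamilton's rule with n recipients of equal r: n·r·B > C, so B > C/(n·r) = 0.0404/(2·0.5) = 0.0404.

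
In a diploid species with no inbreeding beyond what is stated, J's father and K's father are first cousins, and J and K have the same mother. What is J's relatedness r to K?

Wright's path rule: contributions from independent ancestry routes add.
J and K are related in two ways: second cousins through their fathers (r = 1/32) and half-sibs through their shared mother (r = 1/4).
r = 1/32 + 1/4 = 0.28125.

0.28125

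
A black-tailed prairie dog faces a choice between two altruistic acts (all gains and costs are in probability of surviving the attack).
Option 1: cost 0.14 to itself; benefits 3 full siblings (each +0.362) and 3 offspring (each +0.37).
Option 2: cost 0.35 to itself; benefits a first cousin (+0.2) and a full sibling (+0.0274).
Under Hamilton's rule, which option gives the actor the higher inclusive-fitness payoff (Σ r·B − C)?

Option 1: r to a full sibling = 0.5.
Option 1: r to an offspring = 0.5.
Option 1: Σ r·B − C = (3·0.5·0.362 + 3·0.5·0.37) − 0.14 = 0.958.
Option 2: r to a first cousin = 0.125.
Option 2: r to a full sibling = 0.5.
Option 2: Σ r·B − C = (1·0.125·0.2 + 1·0.5·0.0274) − 0.35 = -0.3113.
Option 1 has the higher net inclusive-fitness payoff.

Option 1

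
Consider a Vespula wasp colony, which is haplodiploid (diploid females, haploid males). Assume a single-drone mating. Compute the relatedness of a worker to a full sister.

Haplodiploid full sisters inherit their father's entire haploid genome identically (contributing 1/2) and on average half of their mother's contribution (1/2 · 1/2 = 1/4); r = 1/2 + 1/4 = 3/4.

0.75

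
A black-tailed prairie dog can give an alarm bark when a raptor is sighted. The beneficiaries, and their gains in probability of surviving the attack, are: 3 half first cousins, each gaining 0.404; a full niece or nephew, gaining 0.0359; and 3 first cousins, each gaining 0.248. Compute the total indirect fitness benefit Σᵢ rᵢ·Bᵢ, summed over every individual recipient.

0.177725

r to a half first cousin = 1/16 (half first cousins share one grandparent — one path of length 4: r = (1/2)^4 = 1/16).
r to a full niece or nephew = 0.25 (full aunt/uncle↔niece/nephew: two paths of length 3 through the shared grandparent pair: r = 2·(1/2)^3 = 1/4).
r to a first cousin = 0.125 (first cousins share one grandparent pair — two paths of length 4: r = 2·(1/2)^4 = 1/8).
Summing one r·B term per recipient: 3·0.0625·0.404 + 1·0.25·0.0359 + 3·0.125·0.248 = 0.177725.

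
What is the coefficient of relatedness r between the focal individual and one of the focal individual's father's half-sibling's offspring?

Each parent–offspring link contributes a factor of 1/2, and independent paths through distinct common ancestors add.
Half first cousins share one grandparent — one path of length 4: r = (1/2)^4 = 1/16.

0.0625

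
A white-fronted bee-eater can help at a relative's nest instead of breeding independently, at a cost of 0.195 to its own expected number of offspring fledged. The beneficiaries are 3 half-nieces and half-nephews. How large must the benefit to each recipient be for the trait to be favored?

r to a half-niece or half-nephew = 0.125 (half-aunt/uncle↔niece/nephew: one path of length 3: r = (1/2)^3 = 1/8).
Hamilton's rule with n recipients of equal r: n·r·B > C, so B > C/(n·r) = 0.195/(3·0.125) = 0.52.

0.52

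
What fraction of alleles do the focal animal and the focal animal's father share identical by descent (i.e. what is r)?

Each parent–offspring link contributes a factor of 1/2, and independent paths through distinct common ancestors add.
One parent–offspring link: r = (1/2)^1 = 1/2.

0.5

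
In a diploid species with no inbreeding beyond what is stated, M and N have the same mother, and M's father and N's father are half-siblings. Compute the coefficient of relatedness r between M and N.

0.3125

Independent pedigree routes through distinct common ancestors add.
M and N are related in two ways: half-sibs through their shared mother (r = 1/4) and half first cousins through their fathers (r = 1/16).
r = 1/4 + 1/16 = 0.3125.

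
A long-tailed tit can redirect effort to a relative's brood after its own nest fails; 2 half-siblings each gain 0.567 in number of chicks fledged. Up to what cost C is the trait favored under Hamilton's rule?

r to a half-sibling = 0.25 (half-sibs share one parent — one path of length 2: r = (1/2)^2 = 1/4).
Hamilton's rule: n·r·B > C, so the trait is favored while C < n·r·B = 2·0.25·0.567 = 0.2835.

0.2835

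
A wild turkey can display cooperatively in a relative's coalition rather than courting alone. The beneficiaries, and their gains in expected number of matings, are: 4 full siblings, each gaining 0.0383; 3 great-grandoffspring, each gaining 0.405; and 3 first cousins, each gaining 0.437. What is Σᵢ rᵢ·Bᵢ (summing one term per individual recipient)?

r to a full sibling = 0.5 (full sibs share both parents — two paths of length 2: r = 2·(1/2)^2 = 1/2).
r to a great-grandoffspring = 0.125 (three parent–offspring links: r = (1/2)^3 = 1/8).
r to a first cousin = 1/8 (first cousins share one grandparent pair — two paths of length 4: r = 2·(1/2)^4 = 1/8).
Summing one r·B term per recipient: 4·0.5·0.0383 + 3·0.125·0.405 + 3·0.125·0.437 = 0.39235.

0.39235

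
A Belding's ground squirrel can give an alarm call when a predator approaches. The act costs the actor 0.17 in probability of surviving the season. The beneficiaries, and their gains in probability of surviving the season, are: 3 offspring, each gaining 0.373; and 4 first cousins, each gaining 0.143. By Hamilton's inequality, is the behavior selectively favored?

Yes

Hamilton's rule: the trait is favored when the sum of r·B over every recipient exceeds the actor's cost C.
r to an offspring = 0.5 (one parent–offspring link: r = (1/2)^1 = 1/2).
r to a first cousin = 1/8 (first cousins share one grandparent pair — two paths of length 4: r = 2·(1/2)^4 = 1/8).
Summing one r·B term per recipient: 3·0.5·0.373 + 4·0.125·0.143 = 0.631.
0.631 > 0.17: the indirect benefit exceeds the cost.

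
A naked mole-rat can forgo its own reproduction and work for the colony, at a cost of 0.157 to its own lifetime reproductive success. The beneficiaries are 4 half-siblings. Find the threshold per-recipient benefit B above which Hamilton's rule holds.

0.157

r to a half-sibling = 0.25 (half-sibs share one parent — one path of length 2: r = (1/2)^2 = 1/4).
Hamilton's rule with n recipients of equal r: n·r·B > C, so B > C/(n·r) = 0.157/(4·0.25) = 0.157.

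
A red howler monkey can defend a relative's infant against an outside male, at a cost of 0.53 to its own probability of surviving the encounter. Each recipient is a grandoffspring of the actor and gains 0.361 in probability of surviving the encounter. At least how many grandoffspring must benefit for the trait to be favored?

r to a grandoffspring = 1/4 (two parent–offspring links: r = (1/2)^2 = 1/4).
Hamilton's rule: n·r·B > C  ⇒  n > C/(r·B) = 0.53/(0.25·0.361) = 5.873.
The smallest integer exceeding 5.873 is 6.

6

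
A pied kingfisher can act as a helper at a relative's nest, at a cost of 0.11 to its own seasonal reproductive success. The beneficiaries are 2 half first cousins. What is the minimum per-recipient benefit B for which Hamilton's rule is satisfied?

r to a half first cousin = 1/16 (half first cousins share one grandparent — one path of length 4: r = (1/2)^4 = 1/16).
Hamilton's rule with n recipients of equal r: n·r·B > C, so B > C/(n·r) = 0.11/(2·0.0625) = 0.88.

0.88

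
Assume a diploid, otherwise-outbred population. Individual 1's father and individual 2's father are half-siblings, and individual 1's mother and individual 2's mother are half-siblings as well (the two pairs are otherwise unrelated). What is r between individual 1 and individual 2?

With two independent routes of shared ancestry, r is the sum of the two contributions.
Individual 1 and individual 2 are related in two ways: half first cousins through their fathers (r = 1/16) and half first cousins through their mothers (r = 1/16).
r = 1/16 + 1/16 = 1/8 = 0.125.

0.125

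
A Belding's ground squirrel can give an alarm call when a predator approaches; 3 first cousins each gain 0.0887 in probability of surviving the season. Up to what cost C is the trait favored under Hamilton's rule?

r to a first cousin = 0.125 (first cousins share one grandparent pair — two paths of length 4: r = 2·(1/2)^4 = 1/8).
Hamilton's rule: n·r·B > C, so the trait is favored while C < n·r·B = 3·0.125·0.0887 = 0.0332625.

0.0332625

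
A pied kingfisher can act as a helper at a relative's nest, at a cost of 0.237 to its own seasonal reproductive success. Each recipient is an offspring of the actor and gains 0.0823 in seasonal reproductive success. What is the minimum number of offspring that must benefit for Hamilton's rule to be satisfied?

6

r to an offspring = 1/2 (one parent–offspring link: r = (1/2)^1 = 1/2).
Hamilton's rule: n·r·B > C  ⇒  n > C/(r·B) = 0.237/(0.5·0.0823) = 5.759.
The smallest integer exceeding 5.759 is 6.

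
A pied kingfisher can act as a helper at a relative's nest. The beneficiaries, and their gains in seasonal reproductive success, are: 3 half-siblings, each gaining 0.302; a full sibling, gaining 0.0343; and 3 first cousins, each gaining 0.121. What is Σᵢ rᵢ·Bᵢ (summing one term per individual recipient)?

0.289025

r to a half-sibling = 1/4 (half-sibs share one parent — one path of length 2: r = (1/2)^2 = 1/4).
r to a full sibling = 1/2 (full sibs share both parents — two paths of length 2: r = 2·(1/2)^2 = 1/2).
r to a first cousin = 0.125 (first cousins share one grandparent pair — two paths of length 4: r = 2·(1/2)^4 = 1/8).
Summing one r·B term per recipient: 3·0.25·0.302 + 1·0.5·0.0343 + 3·0.125·0.121 = 0.289025.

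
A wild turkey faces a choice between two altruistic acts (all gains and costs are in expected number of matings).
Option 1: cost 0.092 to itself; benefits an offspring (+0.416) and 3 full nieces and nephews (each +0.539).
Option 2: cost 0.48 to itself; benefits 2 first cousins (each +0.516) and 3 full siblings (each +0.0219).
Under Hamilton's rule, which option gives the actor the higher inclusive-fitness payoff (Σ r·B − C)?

Option 1: r to an offspring = 0.5.
Option 1: r to a full niece or nephew = 0.25.
Option 1: Σ r·B − C = (1·0.5·0.416 + 3·0.25·0.539) − 0.092 = 0.52025.
Option 2: r to a first cousin = 0.125.
Option 2: r to a full sibling = 0.5.
Option 2: Σ r·B − C = (2·0.125·0.516 + 3·0.5·0.0219) − 0.48 = -0.31815.
Option 1 has the higher net inclusive-fitness payoff.

Option 1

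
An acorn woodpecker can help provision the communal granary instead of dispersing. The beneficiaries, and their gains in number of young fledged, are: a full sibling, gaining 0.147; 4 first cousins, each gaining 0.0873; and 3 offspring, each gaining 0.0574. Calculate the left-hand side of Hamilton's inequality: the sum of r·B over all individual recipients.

0.20325

r to a full sibling = 1/2 (full sibs share both parents — two paths of length 2: r = 2·(1/2)^2 = 1/2).
r to a first cousin = 1/8 (first cousins share one grandparent pair — two paths of length 4: r = 2·(1/2)^4 = 1/8).
r to an offspring = 0.5 (one parent–offspring link: r = (1/2)^1 = 1/2).
Summing one r·B term per recipient: 1·0.5·0.147 + 4·0.125·0.0873 + 3·0.5·0.0574 = 0.20325.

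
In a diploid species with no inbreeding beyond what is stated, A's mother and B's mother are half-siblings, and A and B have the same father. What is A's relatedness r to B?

Independent pedigree routes through distinct common ancestors add.
A and B are related in two ways: half first cousins through their mothers (r = 1/16) and half-sibs through their shared father (r = 1/4).
r = 1/16 + 1/4 = 5/16 = 0.3125.

0.3125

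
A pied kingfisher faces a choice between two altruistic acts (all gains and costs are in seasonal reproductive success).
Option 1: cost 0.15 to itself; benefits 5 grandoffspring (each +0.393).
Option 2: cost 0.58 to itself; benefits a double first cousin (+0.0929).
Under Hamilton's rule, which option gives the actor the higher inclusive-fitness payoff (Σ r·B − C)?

Option 1: r to a grandoffspring = 0.25.
Option 1: Σ r·B − C = (5·0.25·0.393) − 0.15 = 0.34125.
Option 2: r to a double first cousin = 0.25.
Option 2: Σ r·B − C = (1·0.25·0.0929) − 0.58 = -0.556775.
Option 1 has the higher net inclusive-fitness payoff.

Option 1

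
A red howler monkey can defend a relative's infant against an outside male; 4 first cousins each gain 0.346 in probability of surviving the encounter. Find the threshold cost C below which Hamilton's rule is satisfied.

0.173

r to a first cousin = 0.125 (first cousins share one grandparent pair — two paths of length 4: r = 2·(1/2)^4 = 1/8).
Hamilton's rule: n·r·B > C, so the trait is favored while C < n·r·B = 4·0.125·0.346 = 0.173.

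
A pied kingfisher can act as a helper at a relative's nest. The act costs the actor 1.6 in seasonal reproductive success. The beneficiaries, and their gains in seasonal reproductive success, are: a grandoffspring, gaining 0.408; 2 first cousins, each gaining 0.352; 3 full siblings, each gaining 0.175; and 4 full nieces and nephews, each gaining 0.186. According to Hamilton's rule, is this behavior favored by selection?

Hamilton's rule: the trait is favored when the sum of r·B over every recipient exceeds the actor's cost C.
r to a grandoffspring = 0.25 (two parent–offspring links: r = (1/2)^2 = 1/4).
r to a first cousin = 1/8 (first cousins share one grandparent pair — two paths of length 4: r = 2·(1/2)^4 = 1/8).
r to a full sibling = 0.5 (full sibs share both parents — two paths of length 2: r = 2·(1/2)^2 = 1/2).
r to a full niece or nephew = 0.25 (full aunt/uncle↔niece/nephew: two paths of length 3 through the shared grandparent pair: r = 2·(1/2)^3 = 1/4).
Summing one r·B term per recipient: 1·0.25·0.408 + 2·0.125·0.352 + 3·0.5·0.175 + 4·0.25·0.186 = 0.6385.
0.6385 < 1.6: the indirect benefit is less than the cost.

No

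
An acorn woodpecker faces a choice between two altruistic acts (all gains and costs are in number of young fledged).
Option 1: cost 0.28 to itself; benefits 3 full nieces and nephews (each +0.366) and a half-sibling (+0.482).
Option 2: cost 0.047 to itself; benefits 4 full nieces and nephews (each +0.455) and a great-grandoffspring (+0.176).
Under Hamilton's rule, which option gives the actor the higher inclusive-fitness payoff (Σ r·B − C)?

Option 1: r to a full niece or nephew = 0.25.
Option 1: r to a half-sibling = 0.25.
Option 1: Σ r·B − C = (3·0.25·0.366 + 1·0.25·0.482) − 0.28 = 0.115.
Option 2: r to a full niece or nephew = 0.25.
Option 2: r to a great-grandoffspring = 0.125.
Option 2: Σ r·B − C = (4·0.25·0.455 + 1·0.125·0.176) − 0.047 = 0.43.
Option 2 has the higher net inclusive-fitness payoff.

Option 2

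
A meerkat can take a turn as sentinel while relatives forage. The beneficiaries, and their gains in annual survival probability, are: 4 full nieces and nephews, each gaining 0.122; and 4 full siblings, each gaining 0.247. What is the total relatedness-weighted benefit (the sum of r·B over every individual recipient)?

0.616

r to a full niece or nephew = 0.25 (full aunt/uncle↔niece/nephew: two paths of length 3 through the shared grandparent pair: r = 2·(1/2)^3 = 1/4).
r to a full sibling = 0.5 (full sibs share both parents — two paths of length 2: r = 2·(1/2)^2 = 1/2).
Summing one r·B term per recipient: 4·0.25·0.122 + 4·0.5·0.247 = 0.616.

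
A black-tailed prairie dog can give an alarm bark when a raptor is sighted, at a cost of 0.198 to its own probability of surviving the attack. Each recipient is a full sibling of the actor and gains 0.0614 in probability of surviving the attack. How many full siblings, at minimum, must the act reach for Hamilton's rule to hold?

7

r to a full sibling = 0.5 (full sibs share both parents — two paths of length 2: r = 2·(1/2)^2 = 1/2).
Hamilton's rule: n·r·B > C  ⇒  n > C/(r·B) = 0.198/(0.5·0.0614) = 6.45.
The smallest integer exceeding 6.45 is 7.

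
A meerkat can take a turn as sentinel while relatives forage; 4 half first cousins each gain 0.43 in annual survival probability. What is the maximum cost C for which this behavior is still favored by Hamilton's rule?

r to a half first cousin = 0.0625 (half first cousins share one grandparent — one path of length 4: r = (1/2)^4 = 1/16).
Hamilton's rule: n·r·B > C, so the trait is favored while C < n·r·B = 4·0.0625·0.43 = 0.1075.

0.1075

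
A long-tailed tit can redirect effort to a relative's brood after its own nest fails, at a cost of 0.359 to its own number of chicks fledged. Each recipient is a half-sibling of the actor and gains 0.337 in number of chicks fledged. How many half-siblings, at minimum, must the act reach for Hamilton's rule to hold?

5

r to a half-sibling = 0.25 (half-sibs share one parent — one path of length 2: r = (1/2)^2 = 1/4).
Hamilton's rule: n·r·B > C  ⇒  n > C/(r·B) = 0.359/(0.25·0.337) = 4.261.
The smallest integer exceeding 4.261 is 5.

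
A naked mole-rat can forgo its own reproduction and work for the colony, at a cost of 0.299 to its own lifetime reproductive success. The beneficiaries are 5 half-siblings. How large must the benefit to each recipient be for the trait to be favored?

r to a half-sibling = 1/4 (half-sibs share one parent — one path of length 2: r = (1/2)^2 = 1/4).
Hamilton's rule with n recipients of equal r: n·r·B > C, so B > C/(n·r) = 0.299/(5·0.25) = 0.2392.

0.2392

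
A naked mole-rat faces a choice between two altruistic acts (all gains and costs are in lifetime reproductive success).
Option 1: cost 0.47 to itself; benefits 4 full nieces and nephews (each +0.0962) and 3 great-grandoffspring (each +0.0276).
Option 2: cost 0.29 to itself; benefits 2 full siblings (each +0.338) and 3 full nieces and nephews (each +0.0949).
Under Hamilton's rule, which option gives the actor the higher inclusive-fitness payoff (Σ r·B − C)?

Option 2

Option 1: r to a full niece or nephew = 0.25.
Option 1: r to a great-grandoffspring = 0.125.
Option 1: Σ r·B − C = (4·0.25·0.0962 + 3·0.125·0.0276) − 0.47 = -0.36345.
Option 2: r to a full sibling = 0.5.
Option 2: r to a full niece or nephew = 0.25.
Option 2: Σ r·B − C = (2·0.5·0.338 + 3·0.25·0.0949) − 0.29 = 0.119175.
Option 2 has the higher net inclusive-fitness payoff.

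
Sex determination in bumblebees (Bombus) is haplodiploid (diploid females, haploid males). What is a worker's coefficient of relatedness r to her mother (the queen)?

0.5

One meiotic link between diploid queen and diploid daughter: r = 1/2.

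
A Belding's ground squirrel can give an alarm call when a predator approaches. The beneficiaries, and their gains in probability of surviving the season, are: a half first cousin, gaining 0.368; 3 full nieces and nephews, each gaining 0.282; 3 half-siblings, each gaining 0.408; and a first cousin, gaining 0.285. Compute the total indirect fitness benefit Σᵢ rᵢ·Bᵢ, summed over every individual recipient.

0.576125

r to a half first cousin = 1/16 (half first cousins share one grandparent — one path of length 4: r = (1/2)^4 = 1/16).
r to a full niece or nephew = 1/4 (full aunt/uncle↔niece/nephew: two paths of length 3 through the shared grandparent pair: r = 2·(1/2)^3 = 1/4).
r to a half-sibling = 0.25 (half-sibs share one parent — one path of length 2: r = (1/2)^2 = 1/4).
r to a first cousin = 1/8 (first cousins share one grandparent pair — two paths of length 4: r = 2·(1/2)^4 = 1/8).
Summing one r·B term per recipient: 1·0.0625·0.368 + 3·0.25·0.282 + 3·0.25·0.408 + 1·0.125·0.285 = 0.576125.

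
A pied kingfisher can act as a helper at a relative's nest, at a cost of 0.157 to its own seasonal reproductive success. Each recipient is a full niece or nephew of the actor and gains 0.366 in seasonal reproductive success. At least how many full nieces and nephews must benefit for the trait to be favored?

r to a full niece or nephew = 1/4 (full aunt/uncle↔niece/nephew: two paths of length 3 through the shared grandparent pair: r = 2·(1/2)^3 = 1/4).
Hamilton's rule: n·r·B > C  ⇒  n > C/(r·B) = 0.157/(0.25·0.366) = 1.716.
The smallest integer exceeding 1.716 is 2.

2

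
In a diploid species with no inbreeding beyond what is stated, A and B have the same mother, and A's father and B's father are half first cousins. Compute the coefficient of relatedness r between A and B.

0.265625

With two independent routes of shared ancestry, r is the sum of the two contributions.
A and B are related in two ways: half-sibs through their shared mother (r = 1/4) and half second cousins through their fathers (r = 1/64).
r = 1/4 + 1/64 = 17/64 = 0.265625.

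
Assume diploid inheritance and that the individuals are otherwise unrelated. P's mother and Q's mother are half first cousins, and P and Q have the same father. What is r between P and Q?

With two independent routes of shared ancestry, r is the sum of the two contributions.
P and Q are related in two ways: half second cousins through their mothers (r = 1/64) and half-sibs through their shared father (r = 1/4).
r = 1/64 + 1/4 = 17/64 = 0.265625.

0.265625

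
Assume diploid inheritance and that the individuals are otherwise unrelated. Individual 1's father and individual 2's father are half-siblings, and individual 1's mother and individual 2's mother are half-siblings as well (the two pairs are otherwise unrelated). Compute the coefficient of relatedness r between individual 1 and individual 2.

Relatedness sums over independent paths through distinct common ancestors.
Individual 1 and individual 2 are related in two ways: half first cousins through their fathers (r = 1/16) and half first cousins through their mothers (r = 1/16).
r = 1/16 + 1/16 = 0.125.

0.125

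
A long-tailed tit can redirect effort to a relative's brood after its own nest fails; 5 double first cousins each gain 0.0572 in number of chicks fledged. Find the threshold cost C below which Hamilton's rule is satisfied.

r to a double first cousin = 1/4 (double first cousins share both grandparent pairs — four paths of length 4: r = 4·(1/2)^4 = 1/4).
Hamilton's rule: n·r·B > C, so the trait is favored while C < n·r·B = 5·0.25·0.0572 = 0.0715.

0.0715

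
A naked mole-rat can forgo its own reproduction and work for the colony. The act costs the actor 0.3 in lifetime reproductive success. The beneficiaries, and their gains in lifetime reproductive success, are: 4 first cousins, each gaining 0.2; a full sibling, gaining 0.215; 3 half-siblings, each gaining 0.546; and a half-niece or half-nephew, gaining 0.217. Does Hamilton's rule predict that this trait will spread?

Yes

Hamilton's rule: the trait is favored when the sum of r·B over every recipient exceeds the actor's cost C.
r to a first cousin = 0.125 (first cousins share one grandparent pair — two paths of length 4: r = 2·(1/2)^4 = 1/8).
r to a full sibling = 1/2 (full sibs share both parents — two paths of length 2: r = 2·(1/2)^2 = 1/2).
r to a half-sibling = 0.25 (half-sibs share one parent — one path of length 2: r = (1/2)^2 = 1/4).
r to a half-niece or half-nephew = 1/8 (half-aunt/uncle↔niece/nephew: one path of length 3: r = (1/2)^3 = 1/8).
Summing one r·B term per recipient: 4·0.125·0.2 + 1·0.5·0.215 + 3·0.25·0.546 + 1·0.125·0.217 = 0.644125.
0.644125 > 0.3: the indirect benefit exceeds the cost.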